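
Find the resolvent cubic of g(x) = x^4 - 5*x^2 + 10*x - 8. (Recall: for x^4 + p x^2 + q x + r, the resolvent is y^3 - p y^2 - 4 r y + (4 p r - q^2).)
h(y) = y^3 + 5*y^2 + 32*y + 60

Identify coefficients: p = -5, q = 10, r = -8.
Plug into h(y) = y^3 - p y^2 - 4 r y + (4 p r - q^2):
  h(y) = y^3 - (-5) y^2 - 4*(-8) y + (4*(-5)*(-8) - (10)^2)
       = y^3 + (5) y^2 + (32) y + (60).
Simplifying: h(y) = y^3 + 5*y^2 + 32*y + 60.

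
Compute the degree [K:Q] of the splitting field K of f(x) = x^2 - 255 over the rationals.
[K:Q] = 2

The polynomial x^2 - 255 is irreducible over Q since 255 is not a perfect square. Its splitting field is Q(sqrt(255)), which has degree 2 over Q.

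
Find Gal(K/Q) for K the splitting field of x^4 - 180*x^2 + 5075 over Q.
Gal(K/Q) = V_4 (Klein four-group, Z/2Z × Z/2Z)

f factors as (x^2 - 145)(x^2 - 35), so the splitting field is K = Q(sqrt(145), sqrt(35)). The elements 145, 35, 5075 are all non-squares in Q, so sqrt(145) and sqrt(35) generate independent quadratic extensions. Thus [K:Q] = 4 and Gal(K/Q) is generated by the two order-2 automorphisms sqrt(145) ↦ -sqrt(145) and sqrt(35) ↦ -sqrt(35), giving V_4.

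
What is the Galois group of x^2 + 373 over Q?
Gal(K/Q) = Z/2Z (cyclic of order 2)

x^2 + 373 is irreducible over Q since -373 is not a rational square. The splitting field Q(sqrt(-373)) has degree 2 over Q, and its unique nontrivial automorphism is sqrt(-373) ↦ -sqrt(-373). Hence Gal(Q(sqrt(-373))/Q) = Z/2Z.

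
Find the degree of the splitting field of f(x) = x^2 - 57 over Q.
[K:Q] = 2

The polynomial x^2 - 57 is irreducible over Q since 57 is not a perfect square. Its splitting field is Q(sqrt(57)), which has degree 2 over Q.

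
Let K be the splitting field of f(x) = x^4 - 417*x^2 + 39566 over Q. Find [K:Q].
[K:Q] = 4

f factors as (x^2 - 146)(x^2 - 271); the splitting field is K = Q(sqrt(146), sqrt(271)). Since 146, 271, and 39566 are all non-squares in Q, the three subfields Q(sqrt(146)), Q(sqrt(271)), Q(sqrt(39566)) are distinct degree-2 extensions, so [K:Q] = 4 (Klein four Galois group).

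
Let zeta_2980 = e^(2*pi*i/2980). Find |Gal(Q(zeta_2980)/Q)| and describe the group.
|Gal(Q(zeta_2980)/Q)| = phi(2980) = 1184; group ≅ (Z/2980Z)^* ≅ Z/2Z × Z/4Z × Z/148Z

The n-th cyclotomic polynomial Φ_2980(x) is the minimal polynomial of zeta_2980 over Q and has degree phi(2980) = 1184. So Q(zeta_2980) is a degree-1184 Galois extension with Galois group (Z/2980Z)^*. By CRT, (Z/2980Z)^* ≅ (Z/4Z)^* × (Z/5Z)^* × (Z/149Z)^*. Each prime-power unit group is (Z/4Z)^* ≅ Z/2Z; (Z/5Z)^* ≅ Z/4Z; (Z/149Z)^* ≅ Z/148Z. Hence Gal(Q(zeta_2980)/Q) ≅ Z/2Z × Z/4Z × Z/148Z.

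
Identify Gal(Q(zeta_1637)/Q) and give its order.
|Gal(Q(zeta_1637)/Q)| = phi(1637) = 1636; group ≅ (Z/1637Z)^* ≅ Z/1636Z

The n-th cyclotomic polynomial Φ_1637(x) is the minimal polynomial of zeta_1637 over Q and has degree phi(1637) = 1636. So Q(zeta_1637) is a degree-1636 Galois extension with Galois group (Z/1637Z)^*. (Z/1637Z)^* is cyclic since 1637 is an odd prime power (or 4). Hence Gal(Q(zeta_1637)/Q) ≅ Z/1636Z.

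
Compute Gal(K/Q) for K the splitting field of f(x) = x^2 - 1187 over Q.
Gal(K/Q) = Z/2Z (cyclic of order 2)

x^2 - 1187 is irreducible over Q since 1187 is not a rational square. The splitting field Q(sqrt(1187)) has degree 2 over Q, and its unique nontrivial automorphism is sqrt(1187) ↦ -sqrt(1187). Hence Gal(Q(sqrt(1187))/Q) = Z/2Z.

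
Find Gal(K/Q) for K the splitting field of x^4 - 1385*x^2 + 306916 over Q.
Gal(K/Q) = Z/2Z (cyclic of order 2)

f factors as (x^2 - 1108)(x^2 - 277), so the splitting field is K = Q(sqrt(1108), sqrt(277)). The squarefree part of 1108 is 277 and the squarefree part of 277 is also 277, so sqrt(1108) and sqrt(277) are both rational multiples of sqrt(277). Hence Q(sqrt(1108)) = Q(sqrt(277)) = Q(sqrt(277)), and the splitting field collapses to a single degree-2 extension with Galois group Z/2Z.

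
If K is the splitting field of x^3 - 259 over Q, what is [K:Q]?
[K:Q] = 6

x^3 - 259 has one real root r = 259^(1/3) and two complex roots r*zeta_3, r*zeta_3^2 where zeta_3 = e^(2*pi*i/3). The splitting field is Q(r, zeta_3). [Q(r):Q] = 3 and [Q(zeta_3):Q] = 2 with gcd = 1, so [Q(r, zeta_3):Q] = 3 * 2 = 6.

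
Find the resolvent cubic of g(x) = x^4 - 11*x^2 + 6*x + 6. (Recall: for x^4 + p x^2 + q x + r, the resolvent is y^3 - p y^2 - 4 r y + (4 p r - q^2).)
h(y) = y^3 + 11*y^2 - 24*y - 300

Identify coefficients: p = -11, q = 6, r = 6.
Plug into h(y) = y^3 - p y^2 - 4 r y + (4 p r - q^2):
  h(y) = y^3 - (-11) y^2 - 4*(6) y + (4*(-11)*(6) - (6)^2)
       = y^3 + (11) y^2 + (-24) y + (-300).
Simplifying: h(y) = y^3 + 11*y^2 - 24*y - 300.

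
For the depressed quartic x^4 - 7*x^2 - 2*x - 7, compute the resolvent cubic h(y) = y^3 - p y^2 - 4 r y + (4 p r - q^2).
h(y) = y^3 + 7*y^2 + 28*y + 192

Identify coefficients: p = -7, q = -2, r = -7.
Plug into h(y) = y^3 - p y^2 - 4 r y + (4 p r - q^2):
  h(y) = y^3 - (-7) y^2 - 4*(-7) y + (4*(-7)*(-7) - (-2)^2)
       = y^3 + (7) y^2 + (28) y + (192).
Simplifying: h(y) = y^3 + 7*y^2 + 28*y + 192.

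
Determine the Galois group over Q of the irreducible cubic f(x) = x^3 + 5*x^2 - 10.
Gal(K/Q) = S_3 (symmetric group of order 6)

Compute the discriminant of x^3 + (5)*x^2 + (0)*x + (-10): Δ = 2300. Since Δ is not a rational square, the Galois group is not contained in A_3; it must be the full S_3 (irreducibility of the cubic rules out anything smaller).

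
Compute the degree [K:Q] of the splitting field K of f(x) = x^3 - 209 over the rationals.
[K:Q] = 6

x^3 - 209 has one real root r = 209^(1/3) and two complex roots r*zeta_3, r*zeta_3^2 where zeta_3 = e^(2*pi*i/3). The splitting field is Q(r, zeta_3). [Q(r):Q] = 3 and [Q(zeta_3):Q] = 2 with gcd = 1, so [Q(r, zeta_3):Q] = 3 * 2 = 6.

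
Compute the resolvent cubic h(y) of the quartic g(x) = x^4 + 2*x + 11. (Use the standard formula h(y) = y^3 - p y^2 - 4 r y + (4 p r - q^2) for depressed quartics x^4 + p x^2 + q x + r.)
h(y) = y^3 - 44*y - 4

Identify coefficients: p = 0, q = 2, r = 11.
Plug into h(y) = y^3 - p y^2 - 4 r y + (4 p r - q^2):
  h(y) = y^3 - (0) y^2 - 4*(11) y + (4*(0)*(11) - (2)^2)
       = y^3 + (0) y^2 + (-44) y + (-4).
Simplifying: h(y) = y^3 - 44*y - 4.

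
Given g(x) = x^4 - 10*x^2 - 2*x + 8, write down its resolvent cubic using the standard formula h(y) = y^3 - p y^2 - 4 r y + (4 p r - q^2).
h(y) = y^3 + 10*y^2 - 32*y - 324

Identify coefficients: p = -10, q = -2, r = 8.
Plug into h(y) = y^3 - p y^2 - 4 r y + (4 p r - q^2):
  h(y) = y^3 - (-10) y^2 - 4*(8) y + (4*(-10)*(8) - (-2)^2)
       = y^3 + (10) y^2 + (-32) y + (-324).
Simplifying: h(y) = y^3 + 10*y^2 - 32*y - 324.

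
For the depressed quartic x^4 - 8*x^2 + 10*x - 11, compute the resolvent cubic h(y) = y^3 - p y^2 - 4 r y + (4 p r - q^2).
h(y) = y^3 + 8*y^2 + 44*y + 252

Identify coefficients: p = -8, q = 10, r = -11.
Plug into h(y) = y^3 - p y^2 - 4 r y + (4 p r - q^2):
  h(y) = y^3 - (-8) y^2 - 4*(-11) y + (4*(-8)*(-11) - (10)^2)
       = y^3 + (8) y^2 + (44) y + (252).
Simplifying: h(y) = y^3 + 8*y^2 + 44*y + 252.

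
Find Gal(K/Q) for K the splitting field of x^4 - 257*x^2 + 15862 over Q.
Gal(K/Q) = V_4 (Klein four-group, Z/2Z × Z/2Z)

f factors as (x^2 - 103)(x^2 - 154), so the splitting field is K = Q(sqrt(103), sqrt(154)). The elements 103, 154, 15862 are all non-squares in Q, so sqrt(103) and sqrt(154) generate independent quadratic extensions. Thus [K:Q] = 4 and Gal(K/Q) is generated by the two order-2 automorphisms sqrt(103) ↦ -sqrt(103) and sqrt(154) ↦ -sqrt(154), giving V_4.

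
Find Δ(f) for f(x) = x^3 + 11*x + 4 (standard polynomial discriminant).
Δ = -5756

For a depressed cubic x^3 + p x + q the discriminant is Δ = -4 p^3 - 27 q^2 = -4*(11)^3 - 27*(4)^2 = -5324 - 432 = -5756.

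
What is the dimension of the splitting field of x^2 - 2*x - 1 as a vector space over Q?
[K:Q] = 2

The discriminant of x^2 + (-2)*x + (-1) is b^2 - 4c = 4 - (-4) = 8. Since 8 is not a perfect square in Q, the polynomial is irreducible over Q. Its two roots generate a degree-2 extension, so [K:Q] = 2.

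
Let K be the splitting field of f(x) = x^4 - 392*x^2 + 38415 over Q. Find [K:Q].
[K:Q] = 4

f factors as (x^2 - 197)(x^2 - 195); the splitting field is K = Q(sqrt(197), sqrt(195)). Since 197, 195, and 38415 are all non-squares in Q, the three subfields Q(sqrt(197)), Q(sqrt(195)), Q(sqrt(38415)) are distinct degree-2 extensions, so [K:Q] = 4 (Klein four Galois group).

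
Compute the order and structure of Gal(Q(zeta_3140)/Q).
|Gal(Q(zeta_3140)/Q)| = phi(3140) = 1248; group ≅ (Z/3140Z)^* ≅ Z/2Z × Z/4Z × Z/156Z

The n-th cyclotomic polynomial Φ_3140(x) is the minimal polynomial of zeta_3140 over Q and has degree phi(3140) = 1248. So Q(zeta_3140) is a degree-1248 Galois extension with Galois group (Z/3140Z)^*. By CRT, (Z/3140Z)^* ≅ (Z/4Z)^* × (Z/5Z)^* × (Z/157Z)^*. Each prime-power unit group is (Z/4Z)^* ≅ Z/2Z; (Z/5Z)^* ≅ Z/4Z; (Z/157Z)^* ≅ Z/156Z. Hence Gal(Q(zeta_3140)/Q) ≅ Z/2Z × Z/4Z × Z/156Z.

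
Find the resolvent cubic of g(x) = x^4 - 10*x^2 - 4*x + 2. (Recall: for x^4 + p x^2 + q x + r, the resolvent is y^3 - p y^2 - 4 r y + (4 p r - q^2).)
h(y) = y^3 + 10*y^2 - 8*y - 96

Identify coefficients: p = -10, q = -4, r = 2.
Plug into h(y) = y^3 - p y^2 - 4 r y + (4 p r - q^2):
  h(y) = y^3 - (-10) y^2 - 4*(2) y + (4*(-10)*(2) - (-4)^2)
       = y^3 + (10) y^2 + (-8) y + (-96).
Simplifying: h(y) = y^3 + 10*y^2 - 8*y - 96.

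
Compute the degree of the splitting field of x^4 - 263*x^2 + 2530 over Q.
[K:Q] = 4

f factors as (x^2 - 253)(x^2 - 10); the splitting field is K = Q(sqrt(253), sqrt(10)). Since 253, 10, and 2530 are all non-squares in Q, the three subfields Q(sqrt(253)), Q(sqrt(10)), Q(sqrt(2530)) are distinct degree-2 extensions, so [K:Q] = 4 (Klein four Galois group).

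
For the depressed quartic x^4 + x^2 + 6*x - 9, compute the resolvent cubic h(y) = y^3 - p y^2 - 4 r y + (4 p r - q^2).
h(y) = y^3 - y^2 + 36*y - 72

Identify coefficients: p = 1, q = 6, r = -9.
Plug into h(y) = y^3 - p y^2 - 4 r y + (4 p r - q^2):
  h(y) = y^3 - (1) y^2 - 4*(-9) y + (4*(1)*(-9) - (6)^2)
       = y^3 + (-1) y^2 + (36) y + (-72).
Simplifying: h(y) = y^3 - y^2 + 36*y - 72.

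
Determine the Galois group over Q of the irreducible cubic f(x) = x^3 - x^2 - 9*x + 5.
Gal(K/Q) = S_3 (symmetric group of order 6)

Compute the discriminant of x^3 + (-1)*x^2 + (-9)*x + (5): Δ = 3152. Since Δ is not a rational square, the Galois group is not contained in A_3; it must be the full S_3 (irreducibility of the cubic rules out anything smaller).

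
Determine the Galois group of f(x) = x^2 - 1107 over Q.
Gal(K/Q) = Z/2Z (cyclic of order 2)

x^2 - 1107 is irreducible over Q since 1107 is not a rational square. The splitting field Q(sqrt(1107)) has degree 2 over Q, and its unique nontrivial automorphism is sqrt(1107) ↦ -sqrt(1107). Hence Gal(Q(sqrt(1107))/Q) = Z/2Z.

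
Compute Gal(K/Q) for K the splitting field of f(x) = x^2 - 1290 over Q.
Gal(K/Q) = Z/2Z (cyclic of order 2)

x^2 - 1290 is irreducible over Q since 1290 is not a rational square. The splitting field Q(sqrt(1290)) has degree 2 over Q, and its unique nontrivial automorphism is sqrt(1290) ↦ -sqrt(1290). Hence Gal(Q(sqrt(1290))/Q) = Z/2Z.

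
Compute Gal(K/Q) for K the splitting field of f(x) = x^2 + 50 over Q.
Gal(K/Q) = Z/2Z (cyclic of order 2)

x^2 + 50 is irreducible over Q since -50 is not a rational square. The splitting field Q(sqrt(-50)) has degree 2 over Q, and its unique nontrivial automorphism is sqrt(-50) ↦ -sqrt(-50). Hence Gal(Q(sqrt(-50))/Q) = Z/2Z.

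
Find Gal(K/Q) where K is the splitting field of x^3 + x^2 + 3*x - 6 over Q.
Gal(K/Q) = S_3 (symmetric group of order 6)

Compute the discriminant of x^3 + (1)*x^2 + (3)*x + (-6): Δ = -1371. Since Δ is not a rational square, the Galois group is not contained in A_3; it must be the full S_3 (irreducibility of the cubic rules out anything smaller).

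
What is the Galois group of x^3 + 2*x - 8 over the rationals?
Gal(K/Q) = S_3 (symmetric group of order 6)

Compute the discriminant of x^3 + (0)*x^2 + (2)*x + (-8): Δ = -1760. Since Δ is not a rational square, the Galois group is not contained in A_3; it must be the full S_3 (irreducibility of the cubic rules out anything smaller).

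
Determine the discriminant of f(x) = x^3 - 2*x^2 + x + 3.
Δ = -255

For x^3 + a x^2 + b x + c the discriminant is Δ = 18 a b c - 4 a^3 c + a^2 b^2 - 4 b^3 - 27 c^2.
Plug a = -2, b = 1, c = 3:
  18*(-2)*(1)*(3) - 4*(-2)^3*(3) + (-2)^2*(1)^2 - 4*(1)^3 - 27*(3)^2
  = -108 + (96) + 4 + (-4) + (-243)
  = -255.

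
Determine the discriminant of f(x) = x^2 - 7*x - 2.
Δ = 57

For a quadratic a x^2 + b x + c the discriminant is Δ = b^2 - 4ac = (-7)^2 - 4*(1)*(-2) = 49 - (-8) = 57.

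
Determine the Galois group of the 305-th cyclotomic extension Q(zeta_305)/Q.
|Gal(Q(zeta_305)/Q)| = phi(305) = 240; group ≅ (Z/305Z)^* ≅ Z/4Z × Z/60Z

The n-th cyclotomic polynomial Φ_305(x) is the minimal polynomial of zeta_305 over Q and has degree phi(305) = 240. So Q(zeta_305) is a degree-240 Galois extension with Galois group (Z/305Z)^*. By CRT, (Z/305Z)^* ≅ (Z/5Z)^* × (Z/61Z)^*. Each prime-power unit group is (Z/5Z)^* ≅ Z/4Z; (Z/61Z)^* ≅ Z/60Z. Hence Gal(Q(zeta_305)/Q) ≅ Z/4Z × Z/60Z.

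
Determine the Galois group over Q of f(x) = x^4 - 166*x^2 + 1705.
Gal(K/Q) = V_4 (Klein four-group, Z/2Z × Z/2Z)

f factors as (x^2 - 155)(x^2 - 11), so the splitting field is K = Q(sqrt(155), sqrt(11)). The elements 155, 11, 1705 are all non-squares in Q, so sqrt(155) and sqrt(11) generate independent quadratic extensions. Thus [K:Q] = 4 and Gal(K/Q) is generated by the two order-2 automorphisms sqrt(155) ↦ -sqrt(155) and sqrt(11) ↦ -sqrt(11), giving V_4.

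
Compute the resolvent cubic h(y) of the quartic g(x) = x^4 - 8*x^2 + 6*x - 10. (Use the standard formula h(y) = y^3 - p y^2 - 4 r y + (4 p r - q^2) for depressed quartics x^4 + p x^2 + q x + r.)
h(y) = y^3 + 8*y^2 + 40*y + 284

Identify coefficients: p = -8, q = 6, r = -10.
Plug into h(y) = y^3 - p y^2 - 4 r y + (4 p r - q^2):
  h(y) = y^3 - (-8) y^2 - 4*(-10) y + (4*(-8)*(-10) - (6)^2)
       = y^3 + (8) y^2 + (40) y + (284).
Simplifying: h(y) = y^3 + 8*y^2 + 40*y + 284.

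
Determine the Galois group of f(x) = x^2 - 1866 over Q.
Gal(K/Q) = Z/2Z (cyclic of order 2)

x^2 - 1866 is irreducible over Q since 1866 is not a rational square. The splitting field Q(sqrt(1866)) has degree 2 over Q, and its unique nontrivial automorphism is sqrt(1866) ↦ -sqrt(1866). Hence Gal(Q(sqrt(1866))/Q) = Z/2Z.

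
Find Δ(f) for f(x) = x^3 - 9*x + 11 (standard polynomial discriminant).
Δ = -351

For a depressed cubic x^3 + p x + q the discriminant is Δ = -4 p^3 - 27 q^2 = -4*(-9)^3 - 27*(11)^2 = 2916 - 3267 = -351.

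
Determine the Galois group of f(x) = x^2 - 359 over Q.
Gal(K/Q) = Z/2Z (cyclic of order 2)

x^2 - 359 is irreducible over Q since 359 is not a rational square. The splitting field Q(sqrt(359)) has degree 2 over Q, and its unique nontrivial automorphism is sqrt(359) ↦ -sqrt(359). Hence Gal(Q(sqrt(359))/Q) = Z/2Z.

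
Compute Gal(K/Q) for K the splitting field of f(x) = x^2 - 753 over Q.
Gal(K/Q) = Z/2Z (cyclic of order 2)

x^2 - 753 is irreducible over Q since 753 is not a rational square. The splitting field Q(sqrt(753)) has degree 2 over Q, and its unique nontrivial automorphism is sqrt(753) ↦ -sqrt(753). Hence Gal(Q(sqrt(753))/Q) = Z/2Z.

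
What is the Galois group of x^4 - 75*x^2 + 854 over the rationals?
Gal(K/Q) = V_4 (Klein four-group, Z/2Z × Z/2Z)

f factors as (x^2 - 61)(x^2 - 14), so the splitting field is K = Q(sqrt(61), sqrt(14)). The elements 61, 14, 854 are all non-squares in Q, so sqrt(61) and sqrt(14) generate independent quadratic extensions. Thus [K:Q] = 4 and Gal(K/Q) is generated by the two order-2 automorphisms sqrt(61) ↦ -sqrt(61) and sqrt(14) ↦ -sqrt(14), giving V_4.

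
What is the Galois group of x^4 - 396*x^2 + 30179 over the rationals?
Gal(K/Q) = V_4 (Klein four-group, Z/2Z × Z/2Z)

f factors as (x^2 - 103)(x^2 - 293), so the splitting field is K = Q(sqrt(103), sqrt(293)). The elements 103, 293, 30179 are all non-squares in Q, so sqrt(103) and sqrt(293) generate independent quadratic extensions. Thus [K:Q] = 4 and Gal(K/Q) is generated by the two order-2 automorphisms sqrt(103) ↦ -sqrt(103) and sqrt(293) ↦ -sqrt(293), giving V_4.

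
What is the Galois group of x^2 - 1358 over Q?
Gal(K/Q) = Z/2Z (cyclic of order 2)

x^2 - 1358 is irreducible over Q since 1358 is not a rational square. The splitting field Q(sqrt(1358)) has degree 2 over Q, and its unique nontrivial automorphism is sqrt(1358) ↦ -sqrt(1358). Hence Gal(Q(sqrt(1358))/Q) = Z/2Z.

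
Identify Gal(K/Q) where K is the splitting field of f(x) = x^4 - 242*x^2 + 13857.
Gal(K/Q) = V_4 (Klein four-group, Z/2Z × Z/2Z)

f factors as (x^2 - 93)(x^2 - 149), so the splitting field is K = Q(sqrt(93), sqrt(149)). The elements 93, 149, 13857 are all non-squares in Q, so sqrt(93) and sqrt(149) generate independent quadratic extensions. Thus [K:Q] = 4 and Gal(K/Q) is generated by the two order-2 automorphisms sqrt(93) ↦ -sqrt(93) and sqrt(149) ↦ -sqrt(149), giving V_4.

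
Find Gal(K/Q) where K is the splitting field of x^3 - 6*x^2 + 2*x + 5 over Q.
Gal(K/Q) = S_3 (symmetric group of order 6)

Compute the discriminant of x^3 + (-6)*x^2 + (2)*x + (5): Δ = 2677. Since Δ is not a rational square, the Galois group is not contained in A_3; it must be the full S_3 (irreducibility of the cubic rules out anything smaller).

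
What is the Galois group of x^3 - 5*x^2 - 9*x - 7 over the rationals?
Gal(K/Q) = S_3 (symmetric group of order 6)

Compute the discriminant of x^3 + (-5)*x^2 + (-9)*x + (-7): Δ = -5552. Since Δ is not a rational square, the Galois group is not contained in A_3; it must be the full S_3 (irreducibility of the cubic rules out anything smaller).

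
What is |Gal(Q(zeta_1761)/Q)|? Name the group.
|Gal(Q(zeta_1761)/Q)| = phi(1761) = 1172; group ≅ (Z/1761Z)^* ≅ Z/2Z × Z/586Z

The n-th cyclotomic polynomial Φ_1761(x) is the minimal polynomial of zeta_1761 over Q and has degree phi(1761) = 1172. So Q(zeta_1761) is a degree-1172 Galois extension with Galois group (Z/1761Z)^*. By CRT, (Z/1761Z)^* ≅ (Z/3Z)^* × (Z/587Z)^*. Each prime-power unit group is (Z/3Z)^* ≅ Z/2Z; (Z/587Z)^* ≅ Z/586Z. Hence Gal(Q(zeta_1761)/Q) ≅ Z/2Z × Z/586Z.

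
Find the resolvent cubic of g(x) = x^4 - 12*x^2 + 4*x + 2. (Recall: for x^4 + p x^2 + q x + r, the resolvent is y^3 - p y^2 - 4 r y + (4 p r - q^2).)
h(y) = y^3 + 12*y^2 - 8*y - 112

Identify coefficients: p = -12, q = 4, r = 2.
Plug into h(y) = y^3 - p y^2 - 4 r y + (4 p r - q^2):
  h(y) = y^3 - (-12) y^2 - 4*(2) y + (4*(-12)*(2) - (4)^2)
       = y^3 + (12) y^2 + (-8) y + (-112).
Simplifying: h(y) = y^3 + 12*y^2 - 8*y - 112.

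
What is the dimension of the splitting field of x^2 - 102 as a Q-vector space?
[K:Q] = 2

The polynomial x^2 - 102 is irreducible over Q since 102 is not a perfect square. Its splitting field is Q(sqrt(102)), which has degree 2 over Q.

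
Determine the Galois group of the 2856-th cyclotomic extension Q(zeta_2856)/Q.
|Gal(Q(zeta_2856)/Q)| = phi(2856) = 768; group ≅ (Z/2856Z)^* ≅ Z/2Z × Z/2Z × Z/2Z × Z/6Z × Z/16Z

The n-th cyclotomic polynomial Φ_2856(x) is the minimal polynomial of zeta_2856 over Q and has degree phi(2856) = 768. So Q(zeta_2856) is a degree-768 Galois extension with Galois group (Z/2856Z)^*. By CRT, (Z/2856Z)^* ≅ (Z/8Z)^* × (Z/3Z)^* × (Z/7Z)^* × (Z/17Z)^*. Each prime-power unit group is (Z/8Z)^* ≅ Z/2Z × Z/2Z; (Z/3Z)^* ≅ Z/2Z; (Z/7Z)^* ≅ Z/6Z; (Z/17Z)^* ≅ Z/16Z. Hence Gal(Q(zeta_2856)/Q) ≅ Z/2Z × Z/2Z × Z/2Z × Z/6Z × Z/16Z.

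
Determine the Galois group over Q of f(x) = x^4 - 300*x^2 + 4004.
Gal(K/Q) = V_4 (Klein four-group, Z/2Z × Z/2Z)

f factors as (x^2 - 14)(x^2 - 286), so the splitting field is K = Q(sqrt(14), sqrt(286)). The elements 14, 286, 4004 are all non-squares in Q, so sqrt(14) and sqrt(286) generate independent quadratic extensions. Thus [K:Q] = 4 and Gal(K/Q) is generated by the two order-2 automorphisms sqrt(14) ↦ -sqrt(14) and sqrt(286) ↦ -sqrt(286), giving V_4.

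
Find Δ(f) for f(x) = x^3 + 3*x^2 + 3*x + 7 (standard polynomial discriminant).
Δ = -972

For x^3 + a x^2 + b x + c the discriminant is Δ = 18 a b c - 4 a^3 c + a^2 b^2 - 4 b^3 - 27 c^2.
Plug a = 3, b = 3, c = 7:
  18*(3)*(3)*(7) - 4*(3)^3*(7) + (3)^2*(3)^2 - 4*(3)^3 - 27*(7)^2
  = 1134 + (-756) + 81 + (-108) + (-1323)
  = -972.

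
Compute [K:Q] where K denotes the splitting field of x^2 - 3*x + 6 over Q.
[K:Q] = 2

The discriminant of x^2 + (-3)*x + (6) is b^2 - 4c = 9 - (24) = -15. Since -15 is not a perfect square in Q, the polynomial is irreducible over Q. Its two roots generate a degree-2 extension, so [K:Q] = 2.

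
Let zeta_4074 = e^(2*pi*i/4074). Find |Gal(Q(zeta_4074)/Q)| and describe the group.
|Gal(Q(zeta_4074)/Q)| = phi(4074) = 1152; group ≅ (Z/4074Z)^* ≅ Z/2Z × Z/6Z × Z/96Z

The n-th cyclotomic polynomial Φ_4074(x) is the minimal polynomial of zeta_4074 over Q and has degree phi(4074) = 1152. So Q(zeta_4074) is a degree-1152 Galois extension with Galois group (Z/4074Z)^*. By CRT, (Z/4074Z)^* ≅ (Z/2Z)^* × (Z/3Z)^* × (Z/7Z)^* × (Z/97Z)^*. Each prime-power unit group is (Z/2Z)^* ≅ trivial group (order 1); (Z/3Z)^* ≅ Z/2Z; (Z/7Z)^* ≅ Z/6Z; (Z/97Z)^* ≅ Z/96Z. Hence Gal(Q(zeta_4074)/Q) ≅ Z/2Z × Z/6Z × Z/96Z.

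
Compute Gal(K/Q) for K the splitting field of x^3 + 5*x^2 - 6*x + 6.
Gal(K/Q) = S_3 (symmetric group of order 6)

Compute the discriminant of x^3 + (5)*x^2 + (-6)*x + (6): Δ = -5448. Since Δ is not a rational square, the Galois group is not contained in A_3; it must be the full S_3 (irreducibility of the cubic rules out anything smaller).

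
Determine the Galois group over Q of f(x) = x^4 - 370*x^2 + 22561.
Gal(K/Q) = V_4 (Klein four-group, Z/2Z × Z/2Z)

f factors as (x^2 - 293)(x^2 - 77), so the splitting field is K = Q(sqrt(293), sqrt(77)). The elements 293, 77, 22561 are all non-squares in Q, so sqrt(293) and sqrt(77) generate independent quadratic extensions. Thus [K:Q] = 4 and Gal(K/Q) is generated by the two order-2 automorphisms sqrt(293) ↦ -sqrt(293) and sqrt(77) ↦ -sqrt(77), giving V_4.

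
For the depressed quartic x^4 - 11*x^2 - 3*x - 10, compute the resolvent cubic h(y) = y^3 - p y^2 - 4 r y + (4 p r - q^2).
h(y) = y^3 + 11*y^2 + 40*y + 431

Identify coefficients: p = -11, q = -3, r = -10.
Plug into h(y) = y^3 - p y^2 - 4 r y + (4 p r - q^2):
  h(y) = y^3 - (-11) y^2 - 4*(-10) y + (4*(-11)*(-10) - (-3)^2)
       = y^3 + (11) y^2 + (40) y + (431).
Simplifying: h(y) = y^3 + 11*y^2 + 40*y + 431.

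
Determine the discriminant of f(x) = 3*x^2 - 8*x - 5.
Δ = 124

For a quadratic a x^2 + b x + c the discriminant is Δ = b^2 - 4ac = (-8)^2 - 4*(3)*(-5) = 64 - (-60) = 124.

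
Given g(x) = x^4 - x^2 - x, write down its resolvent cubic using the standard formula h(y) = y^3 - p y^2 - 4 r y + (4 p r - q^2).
h(y) = y^3 + y^2 - 1

Identify coefficients: p = -1, q = -1, r = 0.
Plug into h(y) = y^3 - p y^2 - 4 r y + (4 p r - q^2):
  h(y) = y^3 - (-1) y^2 - 4*(0) y + (4*(-1)*(0) - (-1)^2)
       = y^3 + (1) y^2 + (0) y + (-1).
Simplifying: h(y) = y^3 + y^2 - 1.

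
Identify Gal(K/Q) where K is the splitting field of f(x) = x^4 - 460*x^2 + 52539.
Gal(K/Q) = V_4 (Klein four-group, Z/2Z × Z/2Z)

f factors as (x^2 - 211)(x^2 - 249), so the splitting field is K = Q(sqrt(211), sqrt(249)). The elements 211, 249, 52539 are all non-squares in Q, so sqrt(211) and sqrt(249) generate independent quadratic extensions. Thus [K:Q] = 4 and Gal(K/Q) is generated by the two order-2 automorphisms sqrt(211) ↦ -sqrt(211) and sqrt(249) ↦ -sqrt(249), giving V_4.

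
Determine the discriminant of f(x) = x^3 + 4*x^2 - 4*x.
Δ = 512

For x^3 + a x^2 + b x + c the discriminant is Δ = 18 a b c - 4 a^3 c + a^2 b^2 - 4 b^3 - 27 c^2.
Plug a = 4, b = -4, c = 0:
  18*(4)*(-4)*(0) - 4*(4)^3*(0) + (4)^2*(-4)^2 - 4*(-4)^3 - 27*(0)^2
  = 0 + (0) + 256 + (256) + (0)
  = 512.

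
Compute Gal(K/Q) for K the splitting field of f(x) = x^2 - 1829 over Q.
Gal(K/Q) = Z/2Z (cyclic of order 2)

x^2 - 1829 is irreducible over Q since 1829 is not a rational square. The splitting field Q(sqrt(1829)) has degree 2 over Q, and its unique nontrivial automorphism is sqrt(1829) ↦ -sqrt(1829). Hence Gal(Q(sqrt(1829))/Q) = Z/2Z.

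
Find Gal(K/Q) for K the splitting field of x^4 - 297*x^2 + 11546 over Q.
Gal(K/Q) = V_4 (Klein four-group, Z/2Z × Z/2Z)

f factors as (x^2 - 46)(x^2 - 251), so the splitting field is K = Q(sqrt(46), sqrt(251)). The elements 46, 251, 11546 are all non-squares in Q, so sqrt(46) and sqrt(251) generate independent quadratic extensions. Thus [K:Q] = 4 and Gal(K/Q) is generated by the two order-2 automorphisms sqrt(46) ↦ -sqrt(46) and sqrt(251) ↦ -sqrt(251), giving V_4.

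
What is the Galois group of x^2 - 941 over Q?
Gal(K/Q) = Z/2Z (cyclic of order 2)

x^2 - 941 is irreducible over Q since 941 is not a rational square. The splitting field Q(sqrt(941)) has degree 2 over Q, and its unique nontrivial automorphism is sqrt(941) ↦ -sqrt(941). Hence Gal(Q(sqrt(941))/Q) = Z/2Z.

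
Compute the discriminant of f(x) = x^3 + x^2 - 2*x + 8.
Δ = -2012

For x^3 + a x^2 + b x + c the discriminant is Δ = 18 a b c - 4 a^3 c + a^2 b^2 - 4 b^3 - 27 c^2.
Plug a = 1, b = -2, c = 8:
  18*(1)*(-2)*(8) - 4*(1)^3*(8) + (1)^2*(-2)^2 - 4*(-2)^3 - 27*(8)^2
  = -288 + (-32) + 4 + (32) + (-1728)
  = -2012.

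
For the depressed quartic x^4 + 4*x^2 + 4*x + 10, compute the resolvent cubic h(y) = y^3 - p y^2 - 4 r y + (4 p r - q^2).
h(y) = y^3 - 4*y^2 - 40*y + 144

Identify coefficients: p = 4, q = 4, r = 10.
Plug into h(y) = y^3 - p y^2 - 4 r y + (4 p r - q^2):
  h(y) = y^3 - (4) y^2 - 4*(10) y + (4*(4)*(10) - (4)^2)
       = y^3 + (-4) y^2 + (-40) y + (144).
Simplifying: h(y) = y^3 - 4*y^2 - 40*y + 144.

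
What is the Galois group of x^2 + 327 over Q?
Gal(K/Q) = Z/2Z (cyclic of order 2)

x^2 + 327 is irreducible over Q since -327 is not a rational square. The splitting field Q(sqrt(-327)) has degree 2 over Q, and its unique nontrivial automorphism is sqrt(-327) ↦ -sqrt(-327). Hence Gal(Q(sqrt(-327))/Q) = Z/2Z.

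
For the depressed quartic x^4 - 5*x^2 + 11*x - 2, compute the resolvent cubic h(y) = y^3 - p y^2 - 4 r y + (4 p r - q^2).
h(y) = y^3 + 5*y^2 + 8*y - 81

Identify coefficients: p = -5, q = 11, r = -2.
Plug into h(y) = y^3 - p y^2 - 4 r y + (4 p r - q^2):
  h(y) = y^3 - (-5) y^2 - 4*(-2) y + (4*(-5)*(-2) - (11)^2)
       = y^3 + (5) y^2 + (8) y + (-81).
Simplifying: h(y) = y^3 + 5*y^2 + 8*y - 81.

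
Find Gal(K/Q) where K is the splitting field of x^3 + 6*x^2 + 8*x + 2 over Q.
Gal(K/Q) = S_3 (symmetric group of order 6)

Compute the discriminant of x^3 + (6)*x^2 + (8)*x + (2): Δ = 148. Since Δ is not a rational square, the Galois group is not contained in A_3; it must be the full S_3 (irreducibility of the cubic rules out anything smaller).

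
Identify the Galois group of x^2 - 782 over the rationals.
Gal(K/Q) = Z/2Z (cyclic of order 2)

x^2 - 782 is irreducible over Q since 782 is not a rational square. The splitting field Q(sqrt(782)) has degree 2 over Q, and its unique nontrivial automorphism is sqrt(782) ↦ -sqrt(782). Hence Gal(Q(sqrt(782))/Q) = Z/2Z.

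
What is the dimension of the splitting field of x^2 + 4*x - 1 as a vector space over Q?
[K:Q] = 2

The discriminant of x^2 + (4)*x + (-1) is b^2 - 4c = 16 - (-4) = 20. Since 20 is not a perfect square in Q, the polynomial is irreducible over Q. Its two roots generate a degree-2 extension, so [K:Q] = 2.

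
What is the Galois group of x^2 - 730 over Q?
Gal(K/Q) = Z/2Z (cyclic of order 2)

x^2 - 730 is irreducible over Q since 730 is not a rational square. The splitting field Q(sqrt(730)) has degree 2 over Q, and its unique nontrivial automorphism is sqrt(730) ↦ -sqrt(730). Hence Gal(Q(sqrt(730))/Q) = Z/2Z.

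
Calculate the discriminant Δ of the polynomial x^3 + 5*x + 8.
Δ = -2228

For a depressed cubic x^3 + p x + q the discriminant is Δ = -4 p^3 - 27 q^2 = -4*(5)^3 - 27*(8)^2 = -500 - 1728 = -2228.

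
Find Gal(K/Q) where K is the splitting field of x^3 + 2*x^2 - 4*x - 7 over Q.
Gal(K/Q) = S_3 (symmetric group of order 6)

Compute the discriminant of x^3 + (2)*x^2 + (-4)*x + (-7): Δ = 229. Since Δ is not a rational square, the Galois group is not contained in A_3; it must be the full S_3 (irreducibility of the cubic rules out anything smaller).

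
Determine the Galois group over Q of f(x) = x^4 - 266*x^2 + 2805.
Gal(K/Q) = V_4 (Klein four-group, Z/2Z × Z/2Z)

f factors as (x^2 - 11)(x^2 - 255), so the splitting field is K = Q(sqrt(11), sqrt(255)). The elements 11, 255, 2805 are all non-squares in Q, so sqrt(11) and sqrt(255) generate independent quadratic extensions. Thus [K:Q] = 4 and Gal(K/Q) is generated by the two order-2 automorphisms sqrt(11) ↦ -sqrt(11) and sqrt(255) ↦ -sqrt(255), giving V_4.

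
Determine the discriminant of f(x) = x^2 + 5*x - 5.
Δ = 45

For a quadratic a x^2 + b x + c the discriminant is Δ = b^2 - 4ac = (5)^2 - 4*(1)*(-5) = 25 - (-20) = 45.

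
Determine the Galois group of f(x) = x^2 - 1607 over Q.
Gal(K/Q) = Z/2Z (cyclic of order 2)

x^2 - 1607 is irreducible over Q since 1607 is not a rational square. The splitting field Q(sqrt(1607)) has degree 2 over Q, and its unique nontrivial automorphism is sqrt(1607) ↦ -sqrt(1607). Hence Gal(Q(sqrt(1607))/Q) = Z/2Z.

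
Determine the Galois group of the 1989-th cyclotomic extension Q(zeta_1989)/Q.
|Gal(Q(zeta_1989)/Q)| = phi(1989) = 1152; group ≅ (Z/1989Z)^* ≅ Z/6Z × Z/12Z × Z/16Z

The n-th cyclotomic polynomial Φ_1989(x) is the minimal polynomial of zeta_1989 over Q and has degree phi(1989) = 1152. So Q(zeta_1989) is a degree-1152 Galois extension with Galois group (Z/1989Z)^*. By CRT, (Z/1989Z)^* ≅ (Z/9Z)^* × (Z/13Z)^* × (Z/17Z)^*. Each prime-power unit group is (Z/9Z)^* ≅ Z/6Z; (Z/13Z)^* ≅ Z/12Z; (Z/17Z)^* ≅ Z/16Z. Hence Gal(Q(zeta_1989)/Q) ≅ Z/6Z × Z/12Z × Z/16Z.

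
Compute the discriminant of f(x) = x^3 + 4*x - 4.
Δ = -688

For a depressed cubic x^3 + p x + q the discriminant is Δ = -4 p^3 - 27 q^2 = -4*(4)^3 - 27*(-4)^2 = -256 - 432 = -688.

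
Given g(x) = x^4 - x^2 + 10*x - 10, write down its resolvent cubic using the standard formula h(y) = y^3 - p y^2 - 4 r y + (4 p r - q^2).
h(y) = y^3 + y^2 + 40*y - 60

Identify coefficients: p = -1, q = 10, r = -10.
Plug into h(y) = y^3 - p y^2 - 4 r y + (4 p r - q^2):
  h(y) = y^3 - (-1) y^2 - 4*(-10) y + (4*(-1)*(-10) - (10)^2)
       = y^3 + (1) y^2 + (40) y + (-60).
Simplifying: h(y) = y^3 + y^2 + 40*y - 60.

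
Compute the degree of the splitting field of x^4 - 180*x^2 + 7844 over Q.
[K:Q] = 4

f factors as (x^2 - 106)(x^2 - 74); the splitting field is K = Q(sqrt(106), sqrt(74)). Since 106, 74, and 7844 are all non-squares in Q, the three subfields Q(sqrt(106)), Q(sqrt(74)), Q(sqrt(7844)) are distinct degree-2 extensions, so [K:Q] = 4 (Klein four Galois group).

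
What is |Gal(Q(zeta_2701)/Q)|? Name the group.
|Gal(Q(zeta_2701)/Q)| = phi(2701) = 2592; group ≅ (Z/2701Z)^* ≅ Z/36Z × Z/72Z

The n-th cyclotomic polynomial Φ_2701(x) is the minimal polynomial of zeta_2701 over Q and has degree phi(2701) = 2592. So Q(zeta_2701) is a degree-2592 Galois extension with Galois group (Z/2701Z)^*. By CRT, (Z/2701Z)^* ≅ (Z/37Z)^* × (Z/73Z)^*. Each prime-power unit group is (Z/37Z)^* ≅ Z/36Z; (Z/73Z)^* ≅ Z/72Z. Hence Gal(Q(zeta_2701)/Q) ≅ Z/36Z × Z/72Z.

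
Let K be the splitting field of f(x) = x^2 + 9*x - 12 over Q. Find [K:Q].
[K:Q] = 2

The discriminant of x^2 + (9)*x + (-12) is b^2 - 4c = 81 - (-48) = 129. Since 129 is not a perfect square in Q, the polynomial is irreducible over Q. Its two roots generate a degree-2 extension, so [K:Q] = 2.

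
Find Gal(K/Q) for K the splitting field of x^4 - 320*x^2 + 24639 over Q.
Gal(K/Q) = V_4 (Klein four-group, Z/2Z × Z/2Z)

f factors as (x^2 - 129)(x^2 - 191), so the splitting field is K = Q(sqrt(129), sqrt(191)). The elements 129, 191, 24639 are all non-squares in Q, so sqrt(129) and sqrt(191) generate independent quadratic extensions. Thus [K:Q] = 4 and Gal(K/Q) is generated by the two order-2 automorphisms sqrt(129) ↦ -sqrt(129) and sqrt(191) ↦ -sqrt(191), giving V_4.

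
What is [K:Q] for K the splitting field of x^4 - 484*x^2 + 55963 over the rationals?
[K:Q] = 4

f factors as (x^2 - 191)(x^2 - 293); the splitting field is K = Q(sqrt(191), sqrt(293)). Since 191, 293, and 55963 are all non-squares in Q, the three subfields Q(sqrt(191)), Q(sqrt(293)), Q(sqrt(55963)) are distinct degree-2 extensions, so [K:Q] = 4 (Klein four Galois group).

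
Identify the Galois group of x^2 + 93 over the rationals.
Gal(K/Q) = Z/2Z (cyclic of order 2)

x^2 + 93 is irreducible over Q since -93 is not a rational square. The splitting field Q(sqrt(-93)) has degree 2 over Q, and its unique nontrivial automorphism is sqrt(-93) ↦ -sqrt(-93). Hence Gal(Q(sqrt(-93))/Q) = Z/2Z.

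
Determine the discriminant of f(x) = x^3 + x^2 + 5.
Δ = -695

For x^3 + a x^2 + b x + c the discriminant is Δ = 18 a b c - 4 a^3 c + a^2 b^2 - 4 b^3 - 27 c^2.
Plug a = 1, b = 0, c = 5:
  18*(1)*(0)*(5) - 4*(1)^3*(5) + (1)^2*(0)^2 - 4*(0)^3 - 27*(5)^2
  = 0 + (-20) + 0 + (0) + (-675)
  = -695.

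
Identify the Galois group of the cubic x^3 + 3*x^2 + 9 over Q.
Gal(K/Q) = S_3 (symmetric group of order 6)

Compute the discriminant of x^3 + (3)*x^2 + (0)*x + (9): Δ = -3159. Since Δ is not a rational square, the Galois group is not contained in A_3; it must be the full S_3 (irreducibility of the cubic rules out anything smaller).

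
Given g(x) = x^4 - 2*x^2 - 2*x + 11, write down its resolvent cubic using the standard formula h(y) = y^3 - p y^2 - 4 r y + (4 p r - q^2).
h(y) = y^3 + 2*y^2 - 44*y - 92

Identify coefficients: p = -2, q = -2, r = 11.
Plug into h(y) = y^3 - p y^2 - 4 r y + (4 p r - q^2):
  h(y) = y^3 - (-2) y^2 - 4*(11) y + (4*(-2)*(11) - (-2)^2)
       = y^3 + (2) y^2 + (-44) y + (-92).
Simplifying: h(y) = y^3 + 2*y^2 - 44*y - 92.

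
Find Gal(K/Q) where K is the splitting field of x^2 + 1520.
Gal(K/Q) = Z/2Z (cyclic of order 2)

x^2 + 1520 is irreducible over Q since -1520 is not a rational square. The splitting field Q(sqrt(-1520)) has degree 2 over Q, and its unique nontrivial automorphism is sqrt(-1520) ↦ -sqrt(-1520). Hence Gal(Q(sqrt(-1520))/Q) = Z/2Z.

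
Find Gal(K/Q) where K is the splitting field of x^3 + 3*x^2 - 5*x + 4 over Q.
Gal(K/Q) = S_3 (symmetric group of order 6)

Compute the discriminant of x^3 + (3)*x^2 + (-5)*x + (4): Δ = -1219. Since Δ is not a rational square, the Galois group is not contained in A_3; it must be the full S_3 (irreducibility of the cubic rules out anything smaller).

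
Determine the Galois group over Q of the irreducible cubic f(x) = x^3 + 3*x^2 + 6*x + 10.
Gal(K/Q) = S_3 (symmetric group of order 6)

Compute the discriminant of x^3 + (3)*x^2 + (6)*x + (10): Δ = -1080. Since Δ is not a rational square, the Galois group is not contained in A_3; it must be the full S_3 (irreducibility of the cubic rules out anything smaller).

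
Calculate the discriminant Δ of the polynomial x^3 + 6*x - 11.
Δ = -4131

For a depressed cubic x^3 + p x + q the discriminant is Δ = -4 p^3 - 27 q^2 = -4*(6)^3 - 27*(-11)^2 = -864 - 3267 = -4131.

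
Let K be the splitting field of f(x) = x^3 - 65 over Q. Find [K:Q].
[K:Q] = 6

x^3 - 65 has one real root r = 65^(1/3) and two complex roots r*zeta_3, r*zeta_3^2 where zeta_3 = e^(2*pi*i/3). The splitting field is Q(r, zeta_3). [Q(r):Q] = 3 and [Q(zeta_3):Q] = 2 with gcd = 1, so [Q(r, zeta_3):Q] = 3 * 2 = 6.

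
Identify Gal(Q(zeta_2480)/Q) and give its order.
|Gal(Q(zeta_2480)/Q)| = phi(2480) = 960; group ≅ (Z/2480Z)^* ≅ Z/2Z × Z/4Z × Z/4Z × Z/30Z

The n-th cyclotomic polynomial Φ_2480(x) is the minimal polynomial of zeta_2480 over Q and has degree phi(2480) = 960. So Q(zeta_2480) is a degree-960 Galois extension with Galois group (Z/2480Z)^*. By CRT, (Z/2480Z)^* ≅ (Z/16Z)^* × (Z/5Z)^* × (Z/31Z)^*. Each prime-power unit group is (Z/16Z)^* ≅ Z/2Z × Z/4Z; (Z/5Z)^* ≅ Z/4Z; (Z/31Z)^* ≅ Z/30Z. Hence Gal(Q(zeta_2480)/Q) ≅ Z/2Z × Z/4Z × Z/4Z × Z/30Z.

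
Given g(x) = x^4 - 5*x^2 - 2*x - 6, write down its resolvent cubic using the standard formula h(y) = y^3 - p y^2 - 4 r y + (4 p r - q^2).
h(y) = y^3 + 5*y^2 + 24*y + 116

Identify coefficients: p = -5, q = -2, r = -6.
Plug into h(y) = y^3 - p y^2 - 4 r y + (4 p r - q^2):
  h(y) = y^3 - (-5) y^2 - 4*(-6) y + (4*(-5)*(-6) - (-2)^2)
       = y^3 + (5) y^2 + (24) y + (116).
Simplifying: h(y) = y^3 + 5*y^2 + 24*y + 116.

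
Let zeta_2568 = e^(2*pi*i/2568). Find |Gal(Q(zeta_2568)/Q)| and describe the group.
|Gal(Q(zeta_2568)/Q)| = phi(2568) = 848; group ≅ (Z/2568Z)^* ≅ Z/2Z × Z/2Z × Z/2Z × Z/106Z

The n-th cyclotomic polynomial Φ_2568(x) is the minimal polynomial of zeta_2568 over Q and has degree phi(2568) = 848. So Q(zeta_2568) is a degree-848 Galois extension with Galois group (Z/2568Z)^*. By CRT, (Z/2568Z)^* ≅ (Z/8Z)^* × (Z/3Z)^* × (Z/107Z)^*. Each prime-power unit group is (Z/8Z)^* ≅ Z/2Z × Z/2Z; (Z/3Z)^* ≅ Z/2Z; (Z/107Z)^* ≅ Z/106Z. Hence Gal(Q(zeta_2568)/Q) ≅ Z/2Z × Z/2Z × Z/2Z × Z/106Z.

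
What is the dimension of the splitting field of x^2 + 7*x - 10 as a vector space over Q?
[K:Q] = 2

The discriminant of x^2 + (7)*x + (-10) is b^2 - 4c = 49 - (-40) = 89. Since 89 is not a perfect square in Q, the polynomial is irreducible over Q. Its two roots generate a degree-2 extension, so [K:Q] = 2.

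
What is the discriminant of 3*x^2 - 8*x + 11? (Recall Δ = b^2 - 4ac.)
Δ = -68

For a quadratic a x^2 + b x + c the discriminant is Δ = b^2 - 4ac = (-8)^2 - 4*(3)*(11) = 64 - (132) = -68.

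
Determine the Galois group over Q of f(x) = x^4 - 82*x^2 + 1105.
Gal(K/Q) = V_4 (Klein four-group, Z/2Z × Z/2Z)

f factors as (x^2 - 17)(x^2 - 65), so the splitting field is K = Q(sqrt(17), sqrt(65)). The elements 17, 65, 1105 are all non-squares in Q, so sqrt(17) and sqrt(65) generate independent quadratic extensions. Thus [K:Q] = 4 and Gal(K/Q) is generated by the two order-2 automorphisms sqrt(17) ↦ -sqrt(17) and sqrt(65) ↦ -sqrt(65), giving V_4.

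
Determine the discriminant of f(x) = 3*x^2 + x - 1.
Δ = 13

For a quadratic a x^2 + b x + c the discriminant is Δ = b^2 - 4ac = (1)^2 - 4*(3)*(-1) = 1 - (-12) = 13.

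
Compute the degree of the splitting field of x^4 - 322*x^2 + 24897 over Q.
[K:Q] = 4

f factors as (x^2 - 193)(x^2 - 129); the splitting field is K = Q(sqrt(193), sqrt(129)). Since 193, 129, and 24897 are all non-squares in Q, the three subfields Q(sqrt(193)), Q(sqrt(129)), Q(sqrt(24897)) are distinct degree-2 extensions, so [K:Q] = 4 (Klein four Galois group).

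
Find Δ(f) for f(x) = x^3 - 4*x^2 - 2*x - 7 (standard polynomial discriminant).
Δ = -4027

For x^3 + a x^2 + b x + c the discriminant is Δ = 18 a b c - 4 a^3 c + a^2 b^2 - 4 b^3 - 27 c^2.
Plug a = -4, b = -2, c = -7:
  18*(-4)*(-2)*(-7) - 4*(-4)^3*(-7) + (-4)^2*(-2)^2 - 4*(-2)^3 - 27*(-7)^2
  = -1008 + (-1792) + 64 + (32) + (-1323)
  = -4027.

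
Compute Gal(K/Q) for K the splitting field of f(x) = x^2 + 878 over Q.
Gal(K/Q) = Z/2Z (cyclic of order 2)

x^2 + 878 is irreducible over Q since -878 is not a rational square. The splitting field Q(sqrt(-878)) has degree 2 over Q, and its unique nontrivial automorphism is sqrt(-878) ↦ -sqrt(-878). Hence Gal(Q(sqrt(-878))/Q) = Z/2Z.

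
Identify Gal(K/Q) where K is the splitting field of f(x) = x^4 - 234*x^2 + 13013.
Gal(K/Q) = V_4 (Klein four-group, Z/2Z × Z/2Z)

f factors as (x^2 - 143)(x^2 - 91), so the splitting field is K = Q(sqrt(143), sqrt(91)). The elements 143, 91, 13013 are all non-squares in Q, so sqrt(143) and sqrt(91) generate independent quadratic extensions. Thus [K:Q] = 4 and Gal(K/Q) is generated by the two order-2 automorphisms sqrt(143) ↦ -sqrt(143) and sqrt(91) ↦ -sqrt(91), giving V_4.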